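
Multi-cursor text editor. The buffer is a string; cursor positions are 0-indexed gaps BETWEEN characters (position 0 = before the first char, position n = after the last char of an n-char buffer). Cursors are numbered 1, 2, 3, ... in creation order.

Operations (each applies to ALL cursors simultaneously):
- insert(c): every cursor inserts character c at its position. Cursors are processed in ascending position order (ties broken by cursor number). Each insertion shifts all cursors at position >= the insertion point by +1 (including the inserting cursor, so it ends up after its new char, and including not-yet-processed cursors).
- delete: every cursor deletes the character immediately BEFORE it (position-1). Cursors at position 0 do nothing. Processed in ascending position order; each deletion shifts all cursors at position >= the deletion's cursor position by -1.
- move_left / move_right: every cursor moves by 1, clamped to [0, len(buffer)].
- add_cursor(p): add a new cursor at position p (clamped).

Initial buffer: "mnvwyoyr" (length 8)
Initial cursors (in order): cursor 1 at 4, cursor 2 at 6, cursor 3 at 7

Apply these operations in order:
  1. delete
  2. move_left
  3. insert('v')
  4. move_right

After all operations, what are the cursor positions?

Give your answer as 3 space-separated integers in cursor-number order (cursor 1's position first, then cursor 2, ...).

After op 1 (delete): buffer="mnvyr" (len 5), cursors c1@3 c2@4 c3@4, authorship .....
After op 2 (move_left): buffer="mnvyr" (len 5), cursors c1@2 c2@3 c3@3, authorship .....
After op 3 (insert('v')): buffer="mnvvvvyr" (len 8), cursors c1@3 c2@6 c3@6, authorship ..1.23..
After op 4 (move_right): buffer="mnvvvvyr" (len 8), cursors c1@4 c2@7 c3@7, authorship ..1.23..

Answer: 4 7 7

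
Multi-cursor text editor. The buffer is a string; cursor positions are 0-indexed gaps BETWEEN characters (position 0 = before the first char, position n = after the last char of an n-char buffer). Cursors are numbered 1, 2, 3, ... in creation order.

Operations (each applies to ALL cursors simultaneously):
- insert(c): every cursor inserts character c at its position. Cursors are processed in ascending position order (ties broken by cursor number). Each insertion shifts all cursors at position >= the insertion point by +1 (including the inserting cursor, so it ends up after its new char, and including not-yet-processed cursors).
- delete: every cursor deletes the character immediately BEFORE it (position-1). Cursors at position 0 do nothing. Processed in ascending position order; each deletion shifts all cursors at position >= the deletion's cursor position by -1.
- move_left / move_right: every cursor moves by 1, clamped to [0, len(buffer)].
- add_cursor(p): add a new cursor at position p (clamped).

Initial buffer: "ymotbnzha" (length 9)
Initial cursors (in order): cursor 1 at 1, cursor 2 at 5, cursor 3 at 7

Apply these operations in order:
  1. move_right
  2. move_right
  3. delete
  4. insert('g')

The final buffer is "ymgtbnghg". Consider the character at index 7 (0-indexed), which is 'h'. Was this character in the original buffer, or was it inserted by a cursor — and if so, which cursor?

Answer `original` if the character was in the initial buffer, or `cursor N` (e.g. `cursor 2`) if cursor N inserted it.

Answer: original

Derivation:
After op 1 (move_right): buffer="ymotbnzha" (len 9), cursors c1@2 c2@6 c3@8, authorship .........
After op 2 (move_right): buffer="ymotbnzha" (len 9), cursors c1@3 c2@7 c3@9, authorship .........
After op 3 (delete): buffer="ymtbnh" (len 6), cursors c1@2 c2@5 c3@6, authorship ......
After op 4 (insert('g')): buffer="ymgtbnghg" (len 9), cursors c1@3 c2@7 c3@9, authorship ..1...2.3
Authorship (.=original, N=cursor N): . . 1 . . . 2 . 3
Index 7: author = original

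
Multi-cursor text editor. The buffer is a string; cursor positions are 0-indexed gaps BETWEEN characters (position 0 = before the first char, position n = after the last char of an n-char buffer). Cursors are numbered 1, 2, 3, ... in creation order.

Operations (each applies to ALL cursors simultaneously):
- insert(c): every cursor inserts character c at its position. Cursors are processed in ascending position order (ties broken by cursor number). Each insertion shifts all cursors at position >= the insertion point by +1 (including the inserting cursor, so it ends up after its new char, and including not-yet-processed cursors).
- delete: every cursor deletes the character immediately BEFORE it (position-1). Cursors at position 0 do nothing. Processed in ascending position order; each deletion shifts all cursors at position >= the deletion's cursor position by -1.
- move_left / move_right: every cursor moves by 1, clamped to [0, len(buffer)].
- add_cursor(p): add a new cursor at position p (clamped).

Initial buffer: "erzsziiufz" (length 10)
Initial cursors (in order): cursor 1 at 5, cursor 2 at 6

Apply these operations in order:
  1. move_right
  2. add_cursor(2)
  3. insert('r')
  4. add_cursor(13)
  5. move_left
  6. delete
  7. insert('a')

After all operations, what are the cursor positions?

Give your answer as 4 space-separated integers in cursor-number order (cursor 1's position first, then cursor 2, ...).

Answer: 7 9 2 12

Derivation:
After op 1 (move_right): buffer="erzsziiufz" (len 10), cursors c1@6 c2@7, authorship ..........
After op 2 (add_cursor(2)): buffer="erzsziiufz" (len 10), cursors c3@2 c1@6 c2@7, authorship ..........
After op 3 (insert('r')): buffer="errzszirirufz" (len 13), cursors c3@3 c1@8 c2@10, authorship ..3....1.2...
After op 4 (add_cursor(13)): buffer="errzszirirufz" (len 13), cursors c3@3 c1@8 c2@10 c4@13, authorship ..3....1.2...
After op 5 (move_left): buffer="errzszirirufz" (len 13), cursors c3@2 c1@7 c2@9 c4@12, authorship ..3....1.2...
After op 6 (delete): buffer="erzszrruz" (len 9), cursors c3@1 c1@5 c2@6 c4@8, authorship .3...12..
After op 7 (insert('a')): buffer="earzszararuaz" (len 13), cursors c3@2 c1@7 c2@9 c4@12, authorship .33...1122.4.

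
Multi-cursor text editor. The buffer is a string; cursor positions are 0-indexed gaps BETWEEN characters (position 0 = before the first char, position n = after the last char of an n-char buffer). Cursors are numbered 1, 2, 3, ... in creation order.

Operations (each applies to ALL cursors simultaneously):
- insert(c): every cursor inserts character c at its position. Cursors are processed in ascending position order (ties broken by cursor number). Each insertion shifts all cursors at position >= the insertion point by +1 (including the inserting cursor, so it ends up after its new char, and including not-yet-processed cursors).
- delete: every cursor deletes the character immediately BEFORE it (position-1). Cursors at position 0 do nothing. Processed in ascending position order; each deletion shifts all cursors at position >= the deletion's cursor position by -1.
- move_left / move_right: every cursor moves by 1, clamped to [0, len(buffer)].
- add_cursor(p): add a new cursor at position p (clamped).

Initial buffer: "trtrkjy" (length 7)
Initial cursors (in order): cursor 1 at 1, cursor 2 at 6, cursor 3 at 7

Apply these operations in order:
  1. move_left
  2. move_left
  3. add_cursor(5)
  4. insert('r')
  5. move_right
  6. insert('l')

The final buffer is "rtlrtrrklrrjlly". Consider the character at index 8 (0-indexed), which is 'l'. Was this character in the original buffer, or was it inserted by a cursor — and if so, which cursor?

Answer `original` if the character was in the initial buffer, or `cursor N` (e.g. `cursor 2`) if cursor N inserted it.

Answer: cursor 2

Derivation:
After op 1 (move_left): buffer="trtrkjy" (len 7), cursors c1@0 c2@5 c3@6, authorship .......
After op 2 (move_left): buffer="trtrkjy" (len 7), cursors c1@0 c2@4 c3@5, authorship .......
After op 3 (add_cursor(5)): buffer="trtrkjy" (len 7), cursors c1@0 c2@4 c3@5 c4@5, authorship .......
After op 4 (insert('r')): buffer="rtrtrrkrrjy" (len 11), cursors c1@1 c2@6 c3@9 c4@9, authorship 1....2.34..
After op 5 (move_right): buffer="rtrtrrkrrjy" (len 11), cursors c1@2 c2@7 c3@10 c4@10, authorship 1....2.34..
After op 6 (insert('l')): buffer="rtlrtrrklrrjlly" (len 15), cursors c1@3 c2@9 c3@14 c4@14, authorship 1.1...2.234.34.
Authorship (.=original, N=cursor N): 1 . 1 . . . 2 . 2 3 4 . 3 4 .
Index 8: author = 2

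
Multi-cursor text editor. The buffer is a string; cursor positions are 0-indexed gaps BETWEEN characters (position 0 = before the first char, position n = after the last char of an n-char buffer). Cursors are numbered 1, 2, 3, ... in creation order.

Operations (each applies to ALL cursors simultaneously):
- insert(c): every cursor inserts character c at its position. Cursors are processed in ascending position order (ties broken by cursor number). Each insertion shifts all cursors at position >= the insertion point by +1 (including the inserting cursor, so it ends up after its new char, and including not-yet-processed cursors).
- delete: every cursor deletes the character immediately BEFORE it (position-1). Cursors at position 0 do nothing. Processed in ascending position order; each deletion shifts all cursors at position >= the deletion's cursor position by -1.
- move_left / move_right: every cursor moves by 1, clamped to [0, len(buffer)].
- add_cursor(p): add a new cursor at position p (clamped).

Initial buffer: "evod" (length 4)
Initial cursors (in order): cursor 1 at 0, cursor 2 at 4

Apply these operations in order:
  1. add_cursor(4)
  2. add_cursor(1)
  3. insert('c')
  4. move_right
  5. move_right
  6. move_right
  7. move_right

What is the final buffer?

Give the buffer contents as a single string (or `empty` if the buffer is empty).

Answer: cecvodcc

Derivation:
After op 1 (add_cursor(4)): buffer="evod" (len 4), cursors c1@0 c2@4 c3@4, authorship ....
After op 2 (add_cursor(1)): buffer="evod" (len 4), cursors c1@0 c4@1 c2@4 c3@4, authorship ....
After op 3 (insert('c')): buffer="cecvodcc" (len 8), cursors c1@1 c4@3 c2@8 c3@8, authorship 1.4...23
After op 4 (move_right): buffer="cecvodcc" (len 8), cursors c1@2 c4@4 c2@8 c3@8, authorship 1.4...23
After op 5 (move_right): buffer="cecvodcc" (len 8), cursors c1@3 c4@5 c2@8 c3@8, authorship 1.4...23
After op 6 (move_right): buffer="cecvodcc" (len 8), cursors c1@4 c4@6 c2@8 c3@8, authorship 1.4...23
After op 7 (move_right): buffer="cecvodcc" (len 8), cursors c1@5 c4@7 c2@8 c3@8, authorship 1.4...23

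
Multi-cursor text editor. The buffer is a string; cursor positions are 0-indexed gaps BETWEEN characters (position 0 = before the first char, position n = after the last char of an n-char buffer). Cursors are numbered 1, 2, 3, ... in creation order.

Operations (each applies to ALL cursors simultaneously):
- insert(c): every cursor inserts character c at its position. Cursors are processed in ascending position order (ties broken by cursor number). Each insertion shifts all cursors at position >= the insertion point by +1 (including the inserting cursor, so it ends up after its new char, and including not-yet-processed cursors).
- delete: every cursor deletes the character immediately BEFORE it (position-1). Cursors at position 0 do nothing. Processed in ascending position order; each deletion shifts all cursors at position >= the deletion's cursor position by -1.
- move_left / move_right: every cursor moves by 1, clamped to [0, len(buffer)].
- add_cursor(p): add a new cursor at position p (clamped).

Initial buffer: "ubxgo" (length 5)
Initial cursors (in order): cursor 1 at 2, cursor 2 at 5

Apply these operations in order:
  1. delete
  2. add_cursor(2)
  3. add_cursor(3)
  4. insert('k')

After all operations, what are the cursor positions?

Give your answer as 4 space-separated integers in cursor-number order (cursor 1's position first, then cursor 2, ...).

After op 1 (delete): buffer="uxg" (len 3), cursors c1@1 c2@3, authorship ...
After op 2 (add_cursor(2)): buffer="uxg" (len 3), cursors c1@1 c3@2 c2@3, authorship ...
After op 3 (add_cursor(3)): buffer="uxg" (len 3), cursors c1@1 c3@2 c2@3 c4@3, authorship ...
After op 4 (insert('k')): buffer="ukxkgkk" (len 7), cursors c1@2 c3@4 c2@7 c4@7, authorship .1.3.24

Answer: 2 7 4 7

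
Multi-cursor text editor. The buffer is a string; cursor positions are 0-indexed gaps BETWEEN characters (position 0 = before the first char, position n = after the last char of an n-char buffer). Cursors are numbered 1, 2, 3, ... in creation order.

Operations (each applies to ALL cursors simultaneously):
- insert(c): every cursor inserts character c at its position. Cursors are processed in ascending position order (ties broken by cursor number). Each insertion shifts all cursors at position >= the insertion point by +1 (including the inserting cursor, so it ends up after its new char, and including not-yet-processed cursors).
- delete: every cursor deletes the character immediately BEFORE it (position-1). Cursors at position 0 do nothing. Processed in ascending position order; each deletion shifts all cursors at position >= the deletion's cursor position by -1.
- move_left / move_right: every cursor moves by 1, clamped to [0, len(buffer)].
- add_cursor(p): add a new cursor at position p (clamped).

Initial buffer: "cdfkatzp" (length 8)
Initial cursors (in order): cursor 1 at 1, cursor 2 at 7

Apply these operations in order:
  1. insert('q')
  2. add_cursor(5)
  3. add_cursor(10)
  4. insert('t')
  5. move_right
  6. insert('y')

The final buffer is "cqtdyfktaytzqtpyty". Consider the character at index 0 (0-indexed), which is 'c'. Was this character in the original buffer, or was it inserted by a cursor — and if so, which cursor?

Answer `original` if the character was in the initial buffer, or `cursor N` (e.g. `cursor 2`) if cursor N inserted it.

After op 1 (insert('q')): buffer="cqdfkatzqp" (len 10), cursors c1@2 c2@9, authorship .1......2.
After op 2 (add_cursor(5)): buffer="cqdfkatzqp" (len 10), cursors c1@2 c3@5 c2@9, authorship .1......2.
After op 3 (add_cursor(10)): buffer="cqdfkatzqp" (len 10), cursors c1@2 c3@5 c2@9 c4@10, authorship .1......2.
After op 4 (insert('t')): buffer="cqtdfktatzqtpt" (len 14), cursors c1@3 c3@7 c2@12 c4@14, authorship .11...3...22.4
After op 5 (move_right): buffer="cqtdfktatzqtpt" (len 14), cursors c1@4 c3@8 c2@13 c4@14, authorship .11...3...22.4
After op 6 (insert('y')): buffer="cqtdyfktaytzqtpyty" (len 18), cursors c1@5 c3@10 c2@16 c4@18, authorship .11.1..3.3..22.244
Authorship (.=original, N=cursor N): . 1 1 . 1 . . 3 . 3 . . 2 2 . 2 4 4
Index 0: author = original

Answer: original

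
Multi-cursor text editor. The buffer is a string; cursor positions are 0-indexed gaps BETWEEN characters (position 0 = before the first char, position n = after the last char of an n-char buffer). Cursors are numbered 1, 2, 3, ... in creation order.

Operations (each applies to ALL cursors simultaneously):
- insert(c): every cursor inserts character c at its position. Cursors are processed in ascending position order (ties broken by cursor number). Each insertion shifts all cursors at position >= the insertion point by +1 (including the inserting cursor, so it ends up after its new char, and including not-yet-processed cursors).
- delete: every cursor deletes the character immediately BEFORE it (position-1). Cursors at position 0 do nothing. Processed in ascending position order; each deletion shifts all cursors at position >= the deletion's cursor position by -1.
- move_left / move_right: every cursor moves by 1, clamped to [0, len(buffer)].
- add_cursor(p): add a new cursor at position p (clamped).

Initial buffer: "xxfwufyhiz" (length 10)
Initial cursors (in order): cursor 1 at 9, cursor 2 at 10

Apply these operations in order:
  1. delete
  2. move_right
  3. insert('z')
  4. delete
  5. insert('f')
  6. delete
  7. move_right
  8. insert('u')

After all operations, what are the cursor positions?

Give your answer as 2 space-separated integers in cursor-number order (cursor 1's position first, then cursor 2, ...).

Answer: 10 10

Derivation:
After op 1 (delete): buffer="xxfwufyh" (len 8), cursors c1@8 c2@8, authorship ........
After op 2 (move_right): buffer="xxfwufyh" (len 8), cursors c1@8 c2@8, authorship ........
After op 3 (insert('z')): buffer="xxfwufyhzz" (len 10), cursors c1@10 c2@10, authorship ........12
After op 4 (delete): buffer="xxfwufyh" (len 8), cursors c1@8 c2@8, authorship ........
After op 5 (insert('f')): buffer="xxfwufyhff" (len 10), cursors c1@10 c2@10, authorship ........12
After op 6 (delete): buffer="xxfwufyh" (len 8), cursors c1@8 c2@8, authorship ........
After op 7 (move_right): buffer="xxfwufyh" (len 8), cursors c1@8 c2@8, authorship ........
After op 8 (insert('u')): buffer="xxfwufyhuu" (len 10), cursors c1@10 c2@10, authorship ........12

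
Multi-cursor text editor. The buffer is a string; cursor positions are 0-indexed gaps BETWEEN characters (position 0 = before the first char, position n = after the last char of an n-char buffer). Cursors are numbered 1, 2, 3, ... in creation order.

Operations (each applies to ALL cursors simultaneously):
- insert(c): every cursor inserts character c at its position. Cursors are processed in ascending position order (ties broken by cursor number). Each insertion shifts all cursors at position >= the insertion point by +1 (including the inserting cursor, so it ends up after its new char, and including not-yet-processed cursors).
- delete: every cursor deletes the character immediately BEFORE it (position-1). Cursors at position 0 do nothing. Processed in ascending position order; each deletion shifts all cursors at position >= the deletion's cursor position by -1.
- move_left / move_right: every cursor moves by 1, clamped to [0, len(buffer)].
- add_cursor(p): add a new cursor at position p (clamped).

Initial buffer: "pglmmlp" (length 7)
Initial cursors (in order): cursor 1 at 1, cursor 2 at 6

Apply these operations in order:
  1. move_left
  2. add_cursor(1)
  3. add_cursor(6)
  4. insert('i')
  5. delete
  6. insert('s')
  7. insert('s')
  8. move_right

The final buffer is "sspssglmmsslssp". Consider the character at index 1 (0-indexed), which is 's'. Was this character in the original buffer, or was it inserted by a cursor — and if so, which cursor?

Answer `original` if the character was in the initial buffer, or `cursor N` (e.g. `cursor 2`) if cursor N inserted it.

After op 1 (move_left): buffer="pglmmlp" (len 7), cursors c1@0 c2@5, authorship .......
After op 2 (add_cursor(1)): buffer="pglmmlp" (len 7), cursors c1@0 c3@1 c2@5, authorship .......
After op 3 (add_cursor(6)): buffer="pglmmlp" (len 7), cursors c1@0 c3@1 c2@5 c4@6, authorship .......
After op 4 (insert('i')): buffer="ipiglmmilip" (len 11), cursors c1@1 c3@3 c2@8 c4@10, authorship 1.3....2.4.
After op 5 (delete): buffer="pglmmlp" (len 7), cursors c1@0 c3@1 c2@5 c4@6, authorship .......
After op 6 (insert('s')): buffer="spsglmmslsp" (len 11), cursors c1@1 c3@3 c2@8 c4@10, authorship 1.3....2.4.
After op 7 (insert('s')): buffer="sspssglmmsslssp" (len 15), cursors c1@2 c3@5 c2@11 c4@14, authorship 11.33....22.44.
After op 8 (move_right): buffer="sspssglmmsslssp" (len 15), cursors c1@3 c3@6 c2@12 c4@15, authorship 11.33....22.44.
Authorship (.=original, N=cursor N): 1 1 . 3 3 . . . . 2 2 . 4 4 .
Index 1: author = 1

Answer: cursor 1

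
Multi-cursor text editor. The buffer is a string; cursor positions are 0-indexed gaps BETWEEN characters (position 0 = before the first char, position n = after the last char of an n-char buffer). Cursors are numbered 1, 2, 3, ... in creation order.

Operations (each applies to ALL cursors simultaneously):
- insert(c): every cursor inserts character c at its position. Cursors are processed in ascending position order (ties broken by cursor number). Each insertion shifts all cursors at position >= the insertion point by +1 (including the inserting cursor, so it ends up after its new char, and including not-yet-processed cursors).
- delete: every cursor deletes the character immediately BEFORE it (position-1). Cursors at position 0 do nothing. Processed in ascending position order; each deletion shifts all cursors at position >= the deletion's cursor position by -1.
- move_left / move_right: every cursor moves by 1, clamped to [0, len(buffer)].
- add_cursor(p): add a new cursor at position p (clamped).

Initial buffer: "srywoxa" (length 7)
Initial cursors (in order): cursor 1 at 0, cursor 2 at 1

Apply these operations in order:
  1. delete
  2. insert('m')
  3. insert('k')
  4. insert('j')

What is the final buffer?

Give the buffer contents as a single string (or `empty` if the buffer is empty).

Answer: mmkkjjrywoxa

Derivation:
After op 1 (delete): buffer="rywoxa" (len 6), cursors c1@0 c2@0, authorship ......
After op 2 (insert('m')): buffer="mmrywoxa" (len 8), cursors c1@2 c2@2, authorship 12......
After op 3 (insert('k')): buffer="mmkkrywoxa" (len 10), cursors c1@4 c2@4, authorship 1212......
After op 4 (insert('j')): buffer="mmkkjjrywoxa" (len 12), cursors c1@6 c2@6, authorship 121212......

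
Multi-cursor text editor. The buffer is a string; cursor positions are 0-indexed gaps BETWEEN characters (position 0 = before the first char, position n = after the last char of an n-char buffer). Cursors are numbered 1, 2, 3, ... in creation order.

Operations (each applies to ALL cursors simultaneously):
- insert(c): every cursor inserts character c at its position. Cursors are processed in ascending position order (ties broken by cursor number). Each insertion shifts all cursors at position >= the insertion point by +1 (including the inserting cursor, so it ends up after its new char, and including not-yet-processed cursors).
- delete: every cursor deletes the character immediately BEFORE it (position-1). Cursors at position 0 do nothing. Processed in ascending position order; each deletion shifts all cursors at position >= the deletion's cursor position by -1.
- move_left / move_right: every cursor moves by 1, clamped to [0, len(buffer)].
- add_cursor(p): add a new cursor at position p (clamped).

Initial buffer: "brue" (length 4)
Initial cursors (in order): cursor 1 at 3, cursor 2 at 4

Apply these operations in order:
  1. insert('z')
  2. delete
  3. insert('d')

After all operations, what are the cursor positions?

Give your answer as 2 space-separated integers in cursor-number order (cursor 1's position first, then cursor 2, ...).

After op 1 (insert('z')): buffer="bruzez" (len 6), cursors c1@4 c2@6, authorship ...1.2
After op 2 (delete): buffer="brue" (len 4), cursors c1@3 c2@4, authorship ....
After op 3 (insert('d')): buffer="bruded" (len 6), cursors c1@4 c2@6, authorship ...1.2

Answer: 4 6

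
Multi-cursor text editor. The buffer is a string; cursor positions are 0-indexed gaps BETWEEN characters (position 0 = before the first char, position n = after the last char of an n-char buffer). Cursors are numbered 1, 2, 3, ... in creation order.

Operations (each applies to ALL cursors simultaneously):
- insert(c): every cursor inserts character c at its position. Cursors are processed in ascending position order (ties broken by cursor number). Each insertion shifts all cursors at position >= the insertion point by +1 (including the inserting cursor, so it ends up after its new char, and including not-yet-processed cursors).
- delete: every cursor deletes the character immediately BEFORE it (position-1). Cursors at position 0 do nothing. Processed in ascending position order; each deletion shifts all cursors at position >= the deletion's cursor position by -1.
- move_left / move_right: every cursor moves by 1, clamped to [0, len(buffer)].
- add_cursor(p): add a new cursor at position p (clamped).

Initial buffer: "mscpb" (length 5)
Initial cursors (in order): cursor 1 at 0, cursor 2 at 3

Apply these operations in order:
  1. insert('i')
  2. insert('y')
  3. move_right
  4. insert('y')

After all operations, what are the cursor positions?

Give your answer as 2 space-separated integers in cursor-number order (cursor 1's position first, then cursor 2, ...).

After op 1 (insert('i')): buffer="imscipb" (len 7), cursors c1@1 c2@5, authorship 1...2..
After op 2 (insert('y')): buffer="iymsciypb" (len 9), cursors c1@2 c2@7, authorship 11...22..
After op 3 (move_right): buffer="iymsciypb" (len 9), cursors c1@3 c2@8, authorship 11...22..
After op 4 (insert('y')): buffer="iymysciypyb" (len 11), cursors c1@4 c2@10, authorship 11.1..22.2.

Answer: 4 10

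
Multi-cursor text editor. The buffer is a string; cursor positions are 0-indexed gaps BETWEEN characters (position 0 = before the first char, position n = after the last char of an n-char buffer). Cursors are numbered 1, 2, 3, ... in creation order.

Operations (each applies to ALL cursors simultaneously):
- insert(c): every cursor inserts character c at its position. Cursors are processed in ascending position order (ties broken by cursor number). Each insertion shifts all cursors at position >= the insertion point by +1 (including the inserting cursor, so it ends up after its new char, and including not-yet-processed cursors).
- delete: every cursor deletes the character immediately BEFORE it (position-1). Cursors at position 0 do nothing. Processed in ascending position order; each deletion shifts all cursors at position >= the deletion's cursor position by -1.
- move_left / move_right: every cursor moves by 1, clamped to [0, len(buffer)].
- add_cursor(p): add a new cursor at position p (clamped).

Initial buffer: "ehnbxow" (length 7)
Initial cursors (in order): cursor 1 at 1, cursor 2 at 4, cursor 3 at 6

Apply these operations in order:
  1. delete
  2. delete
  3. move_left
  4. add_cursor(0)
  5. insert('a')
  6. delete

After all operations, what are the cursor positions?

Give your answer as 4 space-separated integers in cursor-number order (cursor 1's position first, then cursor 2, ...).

Answer: 0 0 0 0

Derivation:
After op 1 (delete): buffer="hnxw" (len 4), cursors c1@0 c2@2 c3@3, authorship ....
After op 2 (delete): buffer="hw" (len 2), cursors c1@0 c2@1 c3@1, authorship ..
After op 3 (move_left): buffer="hw" (len 2), cursors c1@0 c2@0 c3@0, authorship ..
After op 4 (add_cursor(0)): buffer="hw" (len 2), cursors c1@0 c2@0 c3@0 c4@0, authorship ..
After op 5 (insert('a')): buffer="aaaahw" (len 6), cursors c1@4 c2@4 c3@4 c4@4, authorship 1234..
After op 6 (delete): buffer="hw" (len 2), cursors c1@0 c2@0 c3@0 c4@0, authorship ..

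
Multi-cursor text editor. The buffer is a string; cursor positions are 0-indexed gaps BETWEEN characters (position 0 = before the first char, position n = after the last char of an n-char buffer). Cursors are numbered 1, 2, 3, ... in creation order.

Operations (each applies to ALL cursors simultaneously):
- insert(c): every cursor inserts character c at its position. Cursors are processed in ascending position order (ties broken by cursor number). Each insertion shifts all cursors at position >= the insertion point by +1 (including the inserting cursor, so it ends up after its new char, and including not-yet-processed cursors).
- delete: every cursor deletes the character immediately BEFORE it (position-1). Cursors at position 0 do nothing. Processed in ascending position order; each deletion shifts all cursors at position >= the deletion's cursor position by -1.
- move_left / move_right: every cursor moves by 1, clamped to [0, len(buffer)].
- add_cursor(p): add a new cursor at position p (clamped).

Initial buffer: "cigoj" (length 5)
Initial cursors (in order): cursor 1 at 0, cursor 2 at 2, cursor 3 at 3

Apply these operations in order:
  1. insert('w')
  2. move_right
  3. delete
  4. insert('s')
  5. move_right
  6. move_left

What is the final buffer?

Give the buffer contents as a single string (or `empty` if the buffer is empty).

After op 1 (insert('w')): buffer="wciwgwoj" (len 8), cursors c1@1 c2@4 c3@6, authorship 1..2.3..
After op 2 (move_right): buffer="wciwgwoj" (len 8), cursors c1@2 c2@5 c3@7, authorship 1..2.3..
After op 3 (delete): buffer="wiwwj" (len 5), cursors c1@1 c2@3 c3@4, authorship 1.23.
After op 4 (insert('s')): buffer="wsiwswsj" (len 8), cursors c1@2 c2@5 c3@7, authorship 11.2233.
After op 5 (move_right): buffer="wsiwswsj" (len 8), cursors c1@3 c2@6 c3@8, authorship 11.2233.
After op 6 (move_left): buffer="wsiwswsj" (len 8), cursors c1@2 c2@5 c3@7, authorship 11.2233.

Answer: wsiwswsj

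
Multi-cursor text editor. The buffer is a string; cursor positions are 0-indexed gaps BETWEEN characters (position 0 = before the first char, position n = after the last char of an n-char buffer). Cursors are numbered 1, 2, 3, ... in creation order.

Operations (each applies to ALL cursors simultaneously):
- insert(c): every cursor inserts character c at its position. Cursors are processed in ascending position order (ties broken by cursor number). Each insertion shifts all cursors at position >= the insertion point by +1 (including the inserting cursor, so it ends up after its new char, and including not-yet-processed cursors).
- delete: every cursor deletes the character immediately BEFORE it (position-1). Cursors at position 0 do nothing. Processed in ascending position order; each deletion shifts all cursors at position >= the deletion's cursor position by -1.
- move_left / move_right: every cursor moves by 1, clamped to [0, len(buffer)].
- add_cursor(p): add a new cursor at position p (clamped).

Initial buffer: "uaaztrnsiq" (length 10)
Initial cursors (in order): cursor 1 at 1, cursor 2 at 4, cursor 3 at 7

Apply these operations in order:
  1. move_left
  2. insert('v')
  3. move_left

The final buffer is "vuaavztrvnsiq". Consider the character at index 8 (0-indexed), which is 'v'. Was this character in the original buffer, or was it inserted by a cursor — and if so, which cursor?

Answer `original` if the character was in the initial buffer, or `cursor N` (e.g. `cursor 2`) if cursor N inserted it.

After op 1 (move_left): buffer="uaaztrnsiq" (len 10), cursors c1@0 c2@3 c3@6, authorship ..........
After op 2 (insert('v')): buffer="vuaavztrvnsiq" (len 13), cursors c1@1 c2@5 c3@9, authorship 1...2...3....
After op 3 (move_left): buffer="vuaavztrvnsiq" (len 13), cursors c1@0 c2@4 c3@8, authorship 1...2...3....
Authorship (.=original, N=cursor N): 1 . . . 2 . . . 3 . . . .
Index 8: author = 3

Answer: cursor 3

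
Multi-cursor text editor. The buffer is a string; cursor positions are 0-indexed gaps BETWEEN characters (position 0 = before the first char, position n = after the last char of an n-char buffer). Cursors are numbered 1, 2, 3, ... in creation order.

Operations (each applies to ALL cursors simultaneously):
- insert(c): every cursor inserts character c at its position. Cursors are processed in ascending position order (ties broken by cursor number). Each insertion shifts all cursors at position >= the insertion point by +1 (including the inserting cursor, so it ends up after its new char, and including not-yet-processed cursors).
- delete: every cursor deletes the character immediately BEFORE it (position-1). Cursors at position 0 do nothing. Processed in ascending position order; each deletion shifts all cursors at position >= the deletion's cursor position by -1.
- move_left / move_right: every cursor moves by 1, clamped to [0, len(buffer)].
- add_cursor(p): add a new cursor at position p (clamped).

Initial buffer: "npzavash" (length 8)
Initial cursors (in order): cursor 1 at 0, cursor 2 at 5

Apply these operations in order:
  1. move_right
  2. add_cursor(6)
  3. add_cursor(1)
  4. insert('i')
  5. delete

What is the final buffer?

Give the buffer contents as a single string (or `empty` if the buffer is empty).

Answer: npzavash

Derivation:
After op 1 (move_right): buffer="npzavash" (len 8), cursors c1@1 c2@6, authorship ........
After op 2 (add_cursor(6)): buffer="npzavash" (len 8), cursors c1@1 c2@6 c3@6, authorship ........
After op 3 (add_cursor(1)): buffer="npzavash" (len 8), cursors c1@1 c4@1 c2@6 c3@6, authorship ........
After op 4 (insert('i')): buffer="niipzavaiish" (len 12), cursors c1@3 c4@3 c2@10 c3@10, authorship .14.....23..
After op 5 (delete): buffer="npzavash" (len 8), cursors c1@1 c4@1 c2@6 c3@6, authorship ........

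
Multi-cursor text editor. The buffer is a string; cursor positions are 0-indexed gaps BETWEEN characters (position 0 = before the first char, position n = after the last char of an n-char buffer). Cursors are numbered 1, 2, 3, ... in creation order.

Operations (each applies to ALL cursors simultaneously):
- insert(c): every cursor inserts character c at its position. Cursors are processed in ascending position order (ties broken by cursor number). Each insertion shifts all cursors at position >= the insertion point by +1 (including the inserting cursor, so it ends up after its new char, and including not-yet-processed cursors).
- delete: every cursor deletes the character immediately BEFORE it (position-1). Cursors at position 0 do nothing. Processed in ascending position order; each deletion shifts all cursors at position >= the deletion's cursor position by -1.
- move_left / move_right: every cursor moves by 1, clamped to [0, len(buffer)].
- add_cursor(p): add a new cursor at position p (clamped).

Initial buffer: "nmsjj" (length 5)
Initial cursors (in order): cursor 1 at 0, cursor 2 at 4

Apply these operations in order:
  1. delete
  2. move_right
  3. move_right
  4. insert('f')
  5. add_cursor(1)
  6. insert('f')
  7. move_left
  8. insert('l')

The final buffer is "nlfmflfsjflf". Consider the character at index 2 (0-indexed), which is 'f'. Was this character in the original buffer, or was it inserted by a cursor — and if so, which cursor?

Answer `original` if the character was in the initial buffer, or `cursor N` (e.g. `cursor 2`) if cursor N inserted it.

Answer: cursor 3

Derivation:
After op 1 (delete): buffer="nmsj" (len 4), cursors c1@0 c2@3, authorship ....
After op 2 (move_right): buffer="nmsj" (len 4), cursors c1@1 c2@4, authorship ....
After op 3 (move_right): buffer="nmsj" (len 4), cursors c1@2 c2@4, authorship ....
After op 4 (insert('f')): buffer="nmfsjf" (len 6), cursors c1@3 c2@6, authorship ..1..2
After op 5 (add_cursor(1)): buffer="nmfsjf" (len 6), cursors c3@1 c1@3 c2@6, authorship ..1..2
After op 6 (insert('f')): buffer="nfmffsjff" (len 9), cursors c3@2 c1@5 c2@9, authorship .3.11..22
After op 7 (move_left): buffer="nfmffsjff" (len 9), cursors c3@1 c1@4 c2@8, authorship .3.11..22
After op 8 (insert('l')): buffer="nlfmflfsjflf" (len 12), cursors c3@2 c1@6 c2@11, authorship .33.111..222
Authorship (.=original, N=cursor N): . 3 3 . 1 1 1 . . 2 2 2
Index 2: author = 3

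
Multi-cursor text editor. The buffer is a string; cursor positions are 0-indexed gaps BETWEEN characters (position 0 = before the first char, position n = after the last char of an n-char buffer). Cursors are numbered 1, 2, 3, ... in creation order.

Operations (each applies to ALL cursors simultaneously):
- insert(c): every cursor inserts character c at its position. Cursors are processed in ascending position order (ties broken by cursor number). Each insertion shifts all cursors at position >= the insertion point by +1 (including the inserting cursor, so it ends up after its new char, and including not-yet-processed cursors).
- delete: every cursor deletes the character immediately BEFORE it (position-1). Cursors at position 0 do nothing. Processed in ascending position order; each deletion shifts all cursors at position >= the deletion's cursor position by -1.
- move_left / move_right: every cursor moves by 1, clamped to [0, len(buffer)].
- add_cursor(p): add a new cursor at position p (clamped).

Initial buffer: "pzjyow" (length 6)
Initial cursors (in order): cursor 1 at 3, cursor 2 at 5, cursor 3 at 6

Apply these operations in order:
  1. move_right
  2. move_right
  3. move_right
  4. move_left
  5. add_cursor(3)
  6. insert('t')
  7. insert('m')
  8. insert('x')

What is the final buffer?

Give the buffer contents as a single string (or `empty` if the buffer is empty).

After op 1 (move_right): buffer="pzjyow" (len 6), cursors c1@4 c2@6 c3@6, authorship ......
After op 2 (move_right): buffer="pzjyow" (len 6), cursors c1@5 c2@6 c3@6, authorship ......
After op 3 (move_right): buffer="pzjyow" (len 6), cursors c1@6 c2@6 c3@6, authorship ......
After op 4 (move_left): buffer="pzjyow" (len 6), cursors c1@5 c2@5 c3@5, authorship ......
After op 5 (add_cursor(3)): buffer="pzjyow" (len 6), cursors c4@3 c1@5 c2@5 c3@5, authorship ......
After op 6 (insert('t')): buffer="pzjtyotttw" (len 10), cursors c4@4 c1@9 c2@9 c3@9, authorship ...4..123.
After op 7 (insert('m')): buffer="pzjtmyotttmmmw" (len 14), cursors c4@5 c1@13 c2@13 c3@13, authorship ...44..123123.
After op 8 (insert('x')): buffer="pzjtmxyotttmmmxxxw" (len 18), cursors c4@6 c1@17 c2@17 c3@17, authorship ...444..123123123.

Answer: pzjtmxyotttmmmxxxw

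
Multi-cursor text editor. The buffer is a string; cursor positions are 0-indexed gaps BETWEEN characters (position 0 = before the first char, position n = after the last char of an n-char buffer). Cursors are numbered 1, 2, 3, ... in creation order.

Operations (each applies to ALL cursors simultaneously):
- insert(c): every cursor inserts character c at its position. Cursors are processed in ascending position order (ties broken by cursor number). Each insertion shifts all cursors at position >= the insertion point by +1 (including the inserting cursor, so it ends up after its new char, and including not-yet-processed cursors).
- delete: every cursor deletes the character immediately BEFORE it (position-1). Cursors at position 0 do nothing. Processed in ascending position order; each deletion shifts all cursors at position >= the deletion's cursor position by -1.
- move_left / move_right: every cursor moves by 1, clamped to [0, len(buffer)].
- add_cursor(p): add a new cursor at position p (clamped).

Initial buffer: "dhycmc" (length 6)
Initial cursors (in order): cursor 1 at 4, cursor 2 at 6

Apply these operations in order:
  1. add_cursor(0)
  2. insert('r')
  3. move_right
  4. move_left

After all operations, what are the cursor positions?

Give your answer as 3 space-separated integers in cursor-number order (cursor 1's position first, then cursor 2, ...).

Answer: 6 8 1

Derivation:
After op 1 (add_cursor(0)): buffer="dhycmc" (len 6), cursors c3@0 c1@4 c2@6, authorship ......
After op 2 (insert('r')): buffer="rdhycrmcr" (len 9), cursors c3@1 c1@6 c2@9, authorship 3....1..2
After op 3 (move_right): buffer="rdhycrmcr" (len 9), cursors c3@2 c1@7 c2@9, authorship 3....1..2
After op 4 (move_left): buffer="rdhycrmcr" (len 9), cursors c3@1 c1@6 c2@8, authorship 3....1..2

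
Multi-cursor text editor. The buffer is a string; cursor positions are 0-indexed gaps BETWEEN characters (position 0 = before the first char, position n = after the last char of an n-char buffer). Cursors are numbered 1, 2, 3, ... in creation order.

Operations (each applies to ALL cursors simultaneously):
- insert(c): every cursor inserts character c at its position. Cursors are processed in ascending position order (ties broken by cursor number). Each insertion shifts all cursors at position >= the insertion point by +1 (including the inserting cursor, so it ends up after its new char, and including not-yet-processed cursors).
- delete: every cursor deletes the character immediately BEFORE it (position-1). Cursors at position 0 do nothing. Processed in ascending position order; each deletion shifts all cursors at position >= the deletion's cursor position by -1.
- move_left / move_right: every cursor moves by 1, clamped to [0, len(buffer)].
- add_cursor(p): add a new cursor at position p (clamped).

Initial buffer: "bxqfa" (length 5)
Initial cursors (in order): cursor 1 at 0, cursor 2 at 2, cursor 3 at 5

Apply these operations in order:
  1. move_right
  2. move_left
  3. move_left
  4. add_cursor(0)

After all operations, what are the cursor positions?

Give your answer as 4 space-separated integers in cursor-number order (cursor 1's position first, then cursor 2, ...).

Answer: 0 1 3 0

Derivation:
After op 1 (move_right): buffer="bxqfa" (len 5), cursors c1@1 c2@3 c3@5, authorship .....
After op 2 (move_left): buffer="bxqfa" (len 5), cursors c1@0 c2@2 c3@4, authorship .....
After op 3 (move_left): buffer="bxqfa" (len 5), cursors c1@0 c2@1 c3@3, authorship .....
After op 4 (add_cursor(0)): buffer="bxqfa" (len 5), cursors c1@0 c4@0 c2@1 c3@3, authorship .....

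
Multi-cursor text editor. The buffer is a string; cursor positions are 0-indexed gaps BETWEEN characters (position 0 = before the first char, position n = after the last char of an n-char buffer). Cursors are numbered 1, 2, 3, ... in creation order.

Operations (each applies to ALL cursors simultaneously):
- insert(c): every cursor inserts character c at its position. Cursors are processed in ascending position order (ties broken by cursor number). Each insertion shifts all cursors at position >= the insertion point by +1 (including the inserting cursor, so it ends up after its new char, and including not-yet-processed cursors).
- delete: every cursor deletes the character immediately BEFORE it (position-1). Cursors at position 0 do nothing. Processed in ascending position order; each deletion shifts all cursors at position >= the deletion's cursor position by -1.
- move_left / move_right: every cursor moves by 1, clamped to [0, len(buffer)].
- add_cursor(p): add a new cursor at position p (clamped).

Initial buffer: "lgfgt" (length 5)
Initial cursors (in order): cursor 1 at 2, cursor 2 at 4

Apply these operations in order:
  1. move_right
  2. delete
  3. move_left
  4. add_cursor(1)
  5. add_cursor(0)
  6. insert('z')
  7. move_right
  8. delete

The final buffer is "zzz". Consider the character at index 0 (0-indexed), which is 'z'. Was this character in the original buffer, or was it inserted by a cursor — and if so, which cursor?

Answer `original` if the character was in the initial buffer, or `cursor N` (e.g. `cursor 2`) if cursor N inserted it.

Answer: cursor 4

Derivation:
After op 1 (move_right): buffer="lgfgt" (len 5), cursors c1@3 c2@5, authorship .....
After op 2 (delete): buffer="lgg" (len 3), cursors c1@2 c2@3, authorship ...
After op 3 (move_left): buffer="lgg" (len 3), cursors c1@1 c2@2, authorship ...
After op 4 (add_cursor(1)): buffer="lgg" (len 3), cursors c1@1 c3@1 c2@2, authorship ...
After op 5 (add_cursor(0)): buffer="lgg" (len 3), cursors c4@0 c1@1 c3@1 c2@2, authorship ...
After op 6 (insert('z')): buffer="zlzzgzg" (len 7), cursors c4@1 c1@4 c3@4 c2@6, authorship 4.13.2.
After op 7 (move_right): buffer="zlzzgzg" (len 7), cursors c4@2 c1@5 c3@5 c2@7, authorship 4.13.2.
After op 8 (delete): buffer="zzz" (len 3), cursors c4@1 c1@2 c3@2 c2@3, authorship 412
Authorship (.=original, N=cursor N): 4 1 2
Index 0: author = 4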